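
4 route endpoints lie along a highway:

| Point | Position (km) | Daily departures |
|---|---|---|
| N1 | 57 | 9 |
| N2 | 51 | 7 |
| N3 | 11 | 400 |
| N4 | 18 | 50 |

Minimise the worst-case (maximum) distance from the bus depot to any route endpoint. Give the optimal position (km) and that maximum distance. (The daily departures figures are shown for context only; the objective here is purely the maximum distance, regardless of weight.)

location 34, max distance 23

The 1-center on a line is the midpoint of the two extreme points: leftmost at 11, rightmost at 57.
Optimal location = (11 + 57)/2 = 34; maximum distance = (57 − 11)/2 = 23.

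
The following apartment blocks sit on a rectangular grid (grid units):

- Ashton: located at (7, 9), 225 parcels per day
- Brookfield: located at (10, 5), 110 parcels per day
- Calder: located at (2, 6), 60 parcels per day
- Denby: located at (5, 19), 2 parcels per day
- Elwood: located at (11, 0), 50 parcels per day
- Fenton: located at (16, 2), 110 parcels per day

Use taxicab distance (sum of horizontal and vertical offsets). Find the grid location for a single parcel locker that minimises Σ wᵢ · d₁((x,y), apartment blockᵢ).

(7, 6)

Manhattan distance separates: Σwᵢ(|x−xᵢ|+|y−yᵢ|) = Σwᵢ|x−xᵢ| + Σwᵢ|y−yᵢ|, so x and y are optimised independently as 1-D weighted medians.
Total weight W = 557; half = 278.5.
x-coordinate, sorted with cumulative weight:
  x=2 (Calder, w=60) cum 60
  x=5 (Denby, w=2) cum 62
  x=7 (Ashton, w=225) cum 287  ← median
  x=10 (Brookfield, w=110) cum 397
  x=11 (Elwood, w=50) cum 447
  x=16 (Fenton, w=110) cum 557
⇒ x* = 7
y-coordinate, sorted with cumulative weight:
  y=0 (Elwood, w=50) cum 50
  y=2 (Fenton, w=110) cum 160
  y=5 (Brookfield, w=110) cum 270
  y=6 (Calder, w=60) cum 330  ← median
  y=9 (Ashton, w=225) cum 555
  y=19 (Denby, w=2) cum 557
⇒ y* = 6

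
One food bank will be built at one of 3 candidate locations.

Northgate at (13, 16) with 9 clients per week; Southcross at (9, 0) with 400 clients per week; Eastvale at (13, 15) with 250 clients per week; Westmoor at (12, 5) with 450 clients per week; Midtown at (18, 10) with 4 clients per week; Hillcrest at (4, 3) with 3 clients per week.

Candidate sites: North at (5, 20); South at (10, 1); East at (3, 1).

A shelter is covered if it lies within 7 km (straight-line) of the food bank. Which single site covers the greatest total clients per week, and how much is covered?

Coverage radius r = 7 km; a point is covered iff (Δx)²+(Δy)² ≤ 7² = 49.
  North (5, 20): covers {none} → 0
  South (10, 1): covers {Southcross, Westmoor, Hillcrest} → 853
  East (3, 1): covers {Southcross, Hillcrest} → 403
Maximum coverage at South: 853 clients per week.

South, covering 853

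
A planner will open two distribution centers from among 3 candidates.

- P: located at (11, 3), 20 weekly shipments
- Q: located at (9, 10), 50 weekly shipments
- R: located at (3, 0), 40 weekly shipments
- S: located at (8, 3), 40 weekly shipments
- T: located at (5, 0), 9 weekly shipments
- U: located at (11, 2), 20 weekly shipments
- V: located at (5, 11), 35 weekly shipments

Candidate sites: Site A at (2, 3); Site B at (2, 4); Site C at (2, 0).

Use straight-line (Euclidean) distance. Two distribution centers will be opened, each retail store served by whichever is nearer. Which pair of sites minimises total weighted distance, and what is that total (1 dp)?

Evaluate every pair (each demand assigned to the nearer of the two):
  {Site B, Site C}: total = 1403.3
  {Site A, Site C}: total = 1462.1
  {Site A, Site B}: total = 1493.3
Best pair: {Site B, Site C} with total 1403.3.

{Site B, Site C}, total 1403.3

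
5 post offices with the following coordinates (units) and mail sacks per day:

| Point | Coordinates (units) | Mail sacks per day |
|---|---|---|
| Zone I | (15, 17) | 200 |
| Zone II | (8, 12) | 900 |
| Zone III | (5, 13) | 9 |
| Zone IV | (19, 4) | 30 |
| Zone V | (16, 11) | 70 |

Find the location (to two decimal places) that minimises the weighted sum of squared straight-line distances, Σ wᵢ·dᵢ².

(9.87, 12.58)

The minimiser of Σwᵢ‖p−pᵢ‖² is the weighted centroid p* = (Σwᵢpᵢ)/(Σwᵢ).
Σwᵢ = 1209.
Σwᵢxᵢ = 200·15 + 900·8 + 9·5 + 30·19 + 70·16 = 11935.
Σwᵢyᵢ = 200·17 + 900·12 + 9·13 + 30·4 + 70·11 = 15207.
x* = 11935/1209 = 9.87, y* = 15207/1209 = 12.58.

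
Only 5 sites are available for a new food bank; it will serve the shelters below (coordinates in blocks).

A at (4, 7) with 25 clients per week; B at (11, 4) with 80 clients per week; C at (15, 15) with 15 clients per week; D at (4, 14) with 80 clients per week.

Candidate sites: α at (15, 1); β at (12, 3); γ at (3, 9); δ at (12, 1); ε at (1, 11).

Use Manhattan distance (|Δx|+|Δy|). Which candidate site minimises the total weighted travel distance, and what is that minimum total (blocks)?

Total weighted distance at each candidate:
  α (15, 1): total = 3115
  β (12, 3): total = 2205
  γ (3, 9): total = 1865
  δ (12, 1): total = 2605
  ε (1, 11): total = 2285
Minimum is at γ with total 1865 blocks.

γ, total 1865 blocks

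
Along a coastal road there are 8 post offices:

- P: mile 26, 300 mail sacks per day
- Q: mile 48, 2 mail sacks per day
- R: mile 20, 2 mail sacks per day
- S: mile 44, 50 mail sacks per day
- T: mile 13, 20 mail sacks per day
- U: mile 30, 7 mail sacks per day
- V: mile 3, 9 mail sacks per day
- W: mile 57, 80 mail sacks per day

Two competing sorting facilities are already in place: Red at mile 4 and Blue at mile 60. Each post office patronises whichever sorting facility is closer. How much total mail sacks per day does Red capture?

338

The indifferent point is the midpoint (4+60)/2 = 32; post offices left of it (closer to Red at 4) go to Red, those right go to Blue.
  V at 3 (w=9) → Red
  T at 13 (w=20) → Red
  R at 20 (w=2) → Red
  P at 26 (w=300) → Red
  U at 30 (w=7) → Red
  S at 44 (w=50) → Blue
  Q at 48 (w=2) → Blue
  W at 57 (w=80) → Blue
Red captures 338; Blue captures 132.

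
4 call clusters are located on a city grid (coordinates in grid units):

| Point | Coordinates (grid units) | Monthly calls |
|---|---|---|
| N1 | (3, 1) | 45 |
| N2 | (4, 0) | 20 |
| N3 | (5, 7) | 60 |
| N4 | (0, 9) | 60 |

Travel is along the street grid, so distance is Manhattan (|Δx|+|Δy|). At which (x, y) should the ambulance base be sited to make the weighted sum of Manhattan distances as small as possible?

Manhattan distance separates: Σwᵢ(|x−xᵢ|+|y−yᵢ|) = Σwᵢ|x−xᵢ| + Σwᵢ|y−yᵢ|, so x and y are optimised independently as 1-D weighted medians.
Total weight W = 185; half = 92.5.
x-coordinate, sorted with cumulative weight:
  x=0 (N4, w=60) cum 60
  x=3 (N1, w=45) cum 105  ← median
  x=4 (N2, w=20) cum 125
  x=5 (N3, w=60) cum 185
⇒ x* = 3
y-coordinate, sorted with cumulative weight:
  y=0 (N2, w=20) cum 20
  y=1 (N1, w=45) cum 65
  y=7 (N3, w=60) cum 125  ← median
  y=9 (N4, w=60) cum 185
⇒ y* = 7

(3, 7)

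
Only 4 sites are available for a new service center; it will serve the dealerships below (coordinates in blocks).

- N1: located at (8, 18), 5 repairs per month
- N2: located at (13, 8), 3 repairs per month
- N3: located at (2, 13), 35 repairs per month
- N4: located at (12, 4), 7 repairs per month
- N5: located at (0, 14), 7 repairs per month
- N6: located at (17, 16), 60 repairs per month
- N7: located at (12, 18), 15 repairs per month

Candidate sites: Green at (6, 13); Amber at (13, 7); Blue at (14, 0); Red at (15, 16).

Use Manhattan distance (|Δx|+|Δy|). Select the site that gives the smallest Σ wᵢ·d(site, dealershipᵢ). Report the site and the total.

Total weighted distance at each candidate:
  Green (6, 13): total = 1370
  Amber (13, 7): total = 1806
  Blue (14, 0): total = 2700
  Red (15, 16): total = 1054
Minimum is at Red with total 1054 blocks.

Red, total 1054 blocks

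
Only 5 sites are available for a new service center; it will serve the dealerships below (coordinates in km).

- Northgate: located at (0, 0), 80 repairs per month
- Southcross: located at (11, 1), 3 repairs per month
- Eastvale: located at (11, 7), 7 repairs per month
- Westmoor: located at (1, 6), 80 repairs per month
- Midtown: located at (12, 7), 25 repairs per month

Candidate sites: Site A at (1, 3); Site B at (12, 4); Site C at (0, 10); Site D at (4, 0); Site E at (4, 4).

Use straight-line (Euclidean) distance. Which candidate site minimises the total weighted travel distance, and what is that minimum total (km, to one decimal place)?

Total weighted distance at each candidate:
  Site A (1, 3): total = 891.6
  Site B (12, 4): total = 2013.0
  Site C (0, 10): total = 1561.5
  Site D (4, 0): total = 1212.9
  Site E (4, 4): total = 1030.8
Minimum is at Site A with total 891.6 km.

Site A, total 891.6 km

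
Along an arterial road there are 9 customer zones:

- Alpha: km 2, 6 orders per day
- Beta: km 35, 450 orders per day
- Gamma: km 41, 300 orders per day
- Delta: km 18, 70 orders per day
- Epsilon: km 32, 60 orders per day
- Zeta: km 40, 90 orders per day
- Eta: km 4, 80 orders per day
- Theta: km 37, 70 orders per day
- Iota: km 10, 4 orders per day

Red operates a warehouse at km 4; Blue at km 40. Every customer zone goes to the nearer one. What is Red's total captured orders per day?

The indifferent point is the midpoint (4+40)/2 = 22; customer zones left of it (closer to Red at 4) go to Red, those right go to Blue.
  Alpha at 2 (w=6) → Red
  Eta at 4 (w=80) → Red
  Iota at 10 (w=4) → Red
  Delta at 18 (w=70) → Red
  Epsilon at 32 (w=60) → Blue
  Beta at 35 (w=450) → Blue
  Theta at 37 (w=70) → Blue
  Zeta at 40 (w=90) → Blue
  Gamma at 41 (w=300) → Blue
Red captures 160; Blue captures 970.

160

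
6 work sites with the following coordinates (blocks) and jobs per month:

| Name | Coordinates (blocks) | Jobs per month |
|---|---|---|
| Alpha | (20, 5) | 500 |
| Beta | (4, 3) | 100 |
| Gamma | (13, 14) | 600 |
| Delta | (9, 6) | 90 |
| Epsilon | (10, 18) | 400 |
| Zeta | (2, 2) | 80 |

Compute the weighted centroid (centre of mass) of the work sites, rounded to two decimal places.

The minimiser of Σwᵢ‖p−pᵢ‖² is the weighted centroid p* = (Σwᵢpᵢ)/(Σwᵢ).
Σwᵢ = 1770.
Σwᵢxᵢ = 500·20 + 100·4 + 600·13 + 90·9 + 400·10 + 80·2 = 23170.
Σwᵢyᵢ = 500·5 + 100·3 + 600·14 + 90·6 + 400·18 + 80·2 = 19100.
x* = 23170/1770 = 13.09, y* = 19100/1770 = 10.79.

(13.09, 10.79)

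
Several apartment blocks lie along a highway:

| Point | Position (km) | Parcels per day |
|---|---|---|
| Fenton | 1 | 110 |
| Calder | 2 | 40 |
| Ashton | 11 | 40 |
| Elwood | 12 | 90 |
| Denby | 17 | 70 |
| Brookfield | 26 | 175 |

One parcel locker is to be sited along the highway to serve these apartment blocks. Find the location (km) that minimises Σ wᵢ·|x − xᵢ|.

x = 12

For a sum of weighted absolute distances on a line, the optimum is the weighted median (not the mean). Total weight W = 525; half-weight = 262.5.
Sort by position and accumulate weight:
  km 1 (Fenton, w=110) → cum 110
  km 2 (Calder, w=40) → cum 150
  km 11 (Ashton, w=40) → cum 190
  km 12 (Elwood, w=90) → cum 280  ≥ 262.5 → median here
  km 17 (Denby, w=70) → cum 350
  km 26 (Brookfield, w=175) → cum 525
Optimal location: km 12.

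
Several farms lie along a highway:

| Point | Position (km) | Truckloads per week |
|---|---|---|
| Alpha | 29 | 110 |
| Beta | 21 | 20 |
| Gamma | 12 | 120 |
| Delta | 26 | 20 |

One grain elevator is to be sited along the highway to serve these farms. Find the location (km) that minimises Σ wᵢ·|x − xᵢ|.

For a sum of weighted absolute distances on a line, the optimum is the weighted median (not the mean). Total weight W = 270; half-weight = 135.
Sort by position and accumulate weight:
  km 12 (Gamma, w=120) → cum 120
  km 21 (Beta, w=20) → cum 140  ≥ 135 → median here
  km 26 (Delta, w=20) → cum 160
  km 29 (Alpha, w=110) → cum 270
Optimal location: km 21.

x = 21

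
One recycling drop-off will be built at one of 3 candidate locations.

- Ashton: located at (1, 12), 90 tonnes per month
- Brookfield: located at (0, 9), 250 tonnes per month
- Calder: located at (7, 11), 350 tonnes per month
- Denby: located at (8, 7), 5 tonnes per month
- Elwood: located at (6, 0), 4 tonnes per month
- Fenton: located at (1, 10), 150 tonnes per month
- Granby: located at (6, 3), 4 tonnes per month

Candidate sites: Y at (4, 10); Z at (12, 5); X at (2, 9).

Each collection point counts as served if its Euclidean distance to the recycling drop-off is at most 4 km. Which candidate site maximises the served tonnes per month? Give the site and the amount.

Y, covering 590

Coverage radius r = 4 km; a point is covered iff (Δx)²+(Δy)² ≤ 4² = 16.
  Y (4, 10): covers {Ashton, Calder, Fenton} → 590
  Z (12, 5): covers {none} → 0
  X (2, 9): covers {Ashton, Brookfield, Fenton} → 490
Maximum coverage at Y: 590 tonnes per month.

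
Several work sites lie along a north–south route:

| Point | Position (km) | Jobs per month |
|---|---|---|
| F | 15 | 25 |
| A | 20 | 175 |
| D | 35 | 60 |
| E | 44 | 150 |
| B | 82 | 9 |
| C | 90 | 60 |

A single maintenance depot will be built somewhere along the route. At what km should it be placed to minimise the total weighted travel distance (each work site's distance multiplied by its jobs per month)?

For a sum of weighted absolute distances on a line, the optimum is the weighted median (not the mean). Total weight W = 479; half-weight = 239.5.
Sort by position and accumulate weight:
  km 15 (F, w=25) → cum 25
  km 20 (A, w=175) → cum 200
  km 35 (D, w=60) → cum 260  ≥ 239.5 → median here
  km 44 (E, w=150) → cum 410
  km 82 (B, w=9) → cum 419
  km 90 (C, w=60) → cum 479
Optimal location: km 35.

x = 35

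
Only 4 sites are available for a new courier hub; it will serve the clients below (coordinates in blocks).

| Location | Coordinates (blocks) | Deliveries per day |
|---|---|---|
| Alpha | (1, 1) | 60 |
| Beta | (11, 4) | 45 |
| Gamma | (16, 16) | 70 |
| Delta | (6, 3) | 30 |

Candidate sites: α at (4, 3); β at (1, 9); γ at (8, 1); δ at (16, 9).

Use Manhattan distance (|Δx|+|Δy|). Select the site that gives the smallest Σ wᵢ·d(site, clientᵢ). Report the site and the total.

Total weighted distance at each candidate:
  α (4, 3): total = 2470
  β (1, 9): total = 3025
  γ (8, 1): total = 2420
  δ (16, 9): total = 2800
Minimum is at γ with total 2420 blocks.

γ, total 2420 blocks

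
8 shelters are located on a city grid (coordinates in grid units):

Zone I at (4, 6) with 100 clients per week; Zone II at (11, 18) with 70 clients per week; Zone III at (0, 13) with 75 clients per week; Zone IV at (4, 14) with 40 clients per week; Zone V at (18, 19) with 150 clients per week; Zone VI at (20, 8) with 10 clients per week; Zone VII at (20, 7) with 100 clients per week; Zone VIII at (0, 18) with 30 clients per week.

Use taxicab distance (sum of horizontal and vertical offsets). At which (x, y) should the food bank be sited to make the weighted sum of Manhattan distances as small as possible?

(11, 14)

Manhattan distance separates: Σwᵢ(|x−xᵢ|+|y−yᵢ|) = Σwᵢ|x−xᵢ| + Σwᵢ|y−yᵢ|, so x and y are optimised independently as 1-D weighted medians.
Total weight W = 575; half = 287.5.
x-coordinate, sorted with cumulative weight:
  x=0 (Zone III, w=75) cum 75
  x=0 (Zone VIII, w=30) cum 105
  x=4 (Zone I, w=100) cum 205
  x=4 (Zone IV, w=40) cum 245
  x=11 (Zone II, w=70) cum 315  ← median
  x=18 (Zone V, w=150) cum 465
  x=20 (Zone VI, w=10) cum 475
  x=20 (Zone VII, w=100) cum 575
⇒ x* = 11
y-coordinate, sorted with cumulative weight:
  y=6 (Zone I, w=100) cum 100
  y=7 (Zone VII, w=100) cum 200
  y=8 (Zone VI, w=10) cum 210
  y=13 (Zone III, w=75) cum 285
  y=14 (Zone IV, w=40) cum 325  ← median
  y=18 (Zone II, w=70) cum 395
  y=18 (Zone VIII, w=30) cum 425
  y=19 (Zone V, w=150) cum 575
⇒ y* = 14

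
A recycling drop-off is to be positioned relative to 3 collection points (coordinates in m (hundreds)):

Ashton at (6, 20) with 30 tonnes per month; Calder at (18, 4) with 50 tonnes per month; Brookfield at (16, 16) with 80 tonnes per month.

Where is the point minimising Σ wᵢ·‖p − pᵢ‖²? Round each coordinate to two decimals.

The minimiser of Σwᵢ‖p−pᵢ‖² is the weighted centroid p* = (Σwᵢpᵢ)/(Σwᵢ).
Σwᵢ = 160.
Σwᵢxᵢ = 30·6 + 50·18 + 80·16 = 2360.
Σwᵢyᵢ = 30·20 + 50·4 + 80·16 = 2080.
x* = 2360/160 = 14.75, y* = 2080/160 = 13.00.

(14.75, 13.00)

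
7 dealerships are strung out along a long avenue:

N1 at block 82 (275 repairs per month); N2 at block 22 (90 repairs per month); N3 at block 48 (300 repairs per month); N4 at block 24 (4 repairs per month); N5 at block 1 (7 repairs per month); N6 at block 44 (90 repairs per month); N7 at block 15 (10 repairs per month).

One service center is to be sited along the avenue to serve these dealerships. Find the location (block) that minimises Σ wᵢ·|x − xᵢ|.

For a sum of weighted absolute distances on a line, the optimum is the weighted median (not the mean). Total weight W = 776; half-weight = 388.
Sort by position and accumulate weight:
  block 1 (N5, w=7) → cum 7
  block 15 (N7, w=10) → cum 17
  block 22 (N2, w=90) → cum 107
  block 24 (N4, w=4) → cum 111
  block 44 (N6, w=90) → cum 201
  block 48 (N3, w=300) → cum 501  ≥ 388 → median here
  block 82 (N1, w=275) → cum 776
Optimal location: block 48.

x = 48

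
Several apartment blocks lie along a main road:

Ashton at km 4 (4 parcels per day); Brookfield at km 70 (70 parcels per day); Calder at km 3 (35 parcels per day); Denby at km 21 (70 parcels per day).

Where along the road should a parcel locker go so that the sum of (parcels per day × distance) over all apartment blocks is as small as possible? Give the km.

For a sum of weighted absolute distances on a line, the optimum is the weighted median (not the mean). Total weight W = 179; half-weight = 89.5.
Sort by position and accumulate weight:
  km 3 (Calder, w=35) → cum 35
  km 4 (Ashton, w=4) → cum 39
  km 21 (Denby, w=70) → cum 109  ≥ 89.5 → median here
  km 70 (Brookfield, w=70) → cum 179
Optimal location: km 21.

x = 21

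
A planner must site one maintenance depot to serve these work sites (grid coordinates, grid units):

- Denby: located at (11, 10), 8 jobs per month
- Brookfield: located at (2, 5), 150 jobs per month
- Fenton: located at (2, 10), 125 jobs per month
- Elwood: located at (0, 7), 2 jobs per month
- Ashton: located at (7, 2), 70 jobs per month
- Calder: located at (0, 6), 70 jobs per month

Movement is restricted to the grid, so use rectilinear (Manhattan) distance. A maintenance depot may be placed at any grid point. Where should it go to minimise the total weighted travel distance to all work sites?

Manhattan distance separates: Σwᵢ(|x−xᵢ|+|y−yᵢ|) = Σwᵢ|x−xᵢ| + Σwᵢ|y−yᵢ|, so x and y are optimised independently as 1-D weighted medians.
Total weight W = 425; half = 212.5.
x-coordinate, sorted with cumulative weight:
  x=0 (Elwood, w=2) cum 2
  x=0 (Calder, w=70) cum 72
  x=2 (Brookfield, w=150) cum 222  ← median
  x=2 (Fenton, w=125) cum 347
  x=7 (Ashton, w=70) cum 417
  x=11 (Denby, w=8) cum 425
⇒ x* = 2
y-coordinate, sorted with cumulative weight:
  y=2 (Ashton, w=70) cum 70
  y=5 (Brookfield, w=150) cum 220  ← median
  y=6 (Calder, w=70) cum 290
  y=7 (Elwood, w=2) cum 292
  y=10 (Denby, w=8) cum 300
  y=10 (Fenton, w=125) cum 425
⇒ y* = 5

(2, 5)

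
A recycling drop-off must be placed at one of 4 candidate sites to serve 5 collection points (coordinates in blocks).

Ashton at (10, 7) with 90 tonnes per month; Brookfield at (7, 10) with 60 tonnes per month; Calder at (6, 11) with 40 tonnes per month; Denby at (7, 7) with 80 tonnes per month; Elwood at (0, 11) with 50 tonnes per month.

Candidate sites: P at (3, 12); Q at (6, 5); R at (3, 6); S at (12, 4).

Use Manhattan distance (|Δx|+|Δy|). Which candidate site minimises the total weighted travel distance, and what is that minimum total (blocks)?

Q, total 1980 blocks

Total weighted distance at each candidate:
  P (3, 12): total = 2520
  Q (6, 5): total = 1980
  R (3, 6): total = 2320
  S (12, 4): total = 3220
Minimum is at Q with total 1980 blocks.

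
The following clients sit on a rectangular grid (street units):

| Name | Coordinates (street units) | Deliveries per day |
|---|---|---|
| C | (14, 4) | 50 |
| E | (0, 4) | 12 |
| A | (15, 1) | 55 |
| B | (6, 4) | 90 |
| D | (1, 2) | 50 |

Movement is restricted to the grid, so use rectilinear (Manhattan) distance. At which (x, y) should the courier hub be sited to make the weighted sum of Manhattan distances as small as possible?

(6, 4)

Manhattan distance separates: Σwᵢ(|x−xᵢ|+|y−yᵢ|) = Σwᵢ|x−xᵢ| + Σwᵢ|y−yᵢ|, so x and y are optimised independently as 1-D weighted medians.
Total weight W = 257; half = 128.5.
x-coordinate, sorted with cumulative weight:
  x=0 (E, w=12) cum 12
  x=1 (D, w=50) cum 62
  x=6 (B, w=90) cum 152  ← median
  x=14 (C, w=50) cum 202
  x=15 (A, w=55) cum 257
⇒ x* = 6
y-coordinate, sorted with cumulative weight:
  y=1 (A, w=55) cum 55
  y=2 (D, w=50) cum 105
  y=4 (C, w=50) cum 155  ← median
  y=4 (E, w=12) cum 167
  y=4 (B, w=90) cum 257
⇒ y* = 4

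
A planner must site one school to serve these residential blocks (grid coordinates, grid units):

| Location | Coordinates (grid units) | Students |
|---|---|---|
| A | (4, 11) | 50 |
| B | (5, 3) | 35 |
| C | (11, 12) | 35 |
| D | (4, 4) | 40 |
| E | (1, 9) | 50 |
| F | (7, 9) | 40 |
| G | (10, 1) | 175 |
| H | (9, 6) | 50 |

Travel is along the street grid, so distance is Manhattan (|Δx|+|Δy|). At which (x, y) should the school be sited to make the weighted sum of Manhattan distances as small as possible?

Manhattan distance separates: Σwᵢ(|x−xᵢ|+|y−yᵢ|) = Σwᵢ|x−xᵢ| + Σwᵢ|y−yᵢ|, so x and y are optimised independently as 1-D weighted medians.
Total weight W = 475; half = 237.5.
x-coordinate, sorted with cumulative weight:
  x=1 (E, w=50) cum 50
  x=4 (A, w=50) cum 100
  x=4 (D, w=40) cum 140
  x=5 (B, w=35) cum 175
  x=7 (F, w=40) cum 215
  x=9 (H, w=50) cum 265  ← median
  x=10 (G, w=175) cum 440
  x=11 (C, w=35) cum 475
⇒ x* = 9
y-coordinate, sorted with cumulative weight:
  y=1 (G, w=175) cum 175
  y=3 (B, w=35) cum 210
  y=4 (D, w=40) cum 250  ← median
  y=6 (H, w=50) cum 300
  y=9 (E, w=50) cum 350
  y=9 (F, w=40) cum 390
  y=11 (A, w=50) cum 440
  y=12 (C, w=35) cum 475
⇒ y* = 4

(9, 4)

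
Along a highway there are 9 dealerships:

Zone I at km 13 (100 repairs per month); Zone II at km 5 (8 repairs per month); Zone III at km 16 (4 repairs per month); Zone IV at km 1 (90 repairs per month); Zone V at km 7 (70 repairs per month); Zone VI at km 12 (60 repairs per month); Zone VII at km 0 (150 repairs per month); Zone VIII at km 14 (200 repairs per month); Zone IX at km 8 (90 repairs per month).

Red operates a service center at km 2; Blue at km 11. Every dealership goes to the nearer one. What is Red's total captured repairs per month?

248

The indifferent point is the midpoint (2+11)/2 = 6.5; dealerships left of it (closer to Red at 2) go to Red, those right go to Blue.
  Zone VII at 0 (w=150) → Red
  Zone IV at 1 (w=90) → Red
  Zone II at 5 (w=8) → Red
  Zone V at 7 (w=70) → Blue
  Zone IX at 8 (w=90) → Blue
  Zone VI at 12 (w=60) → Blue
  Zone I at 13 (w=100) → Blue
  Zone VIII at 14 (w=200) → Blue
  Zone III at 16 (w=4) → Blue
Red captures 248; Blue captures 524.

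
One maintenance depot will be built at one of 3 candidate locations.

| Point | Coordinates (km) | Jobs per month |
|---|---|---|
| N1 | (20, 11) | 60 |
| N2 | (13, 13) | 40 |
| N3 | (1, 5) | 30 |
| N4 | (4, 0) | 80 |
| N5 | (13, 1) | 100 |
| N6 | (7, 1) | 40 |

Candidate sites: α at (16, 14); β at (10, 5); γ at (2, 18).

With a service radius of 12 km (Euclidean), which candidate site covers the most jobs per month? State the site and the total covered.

Coverage radius r = 12 km; a point is covered iff (Δx)²+(Δy)² ≤ 12² = 144.
  α (16, 14): covers {N1, N2} → 100
  β (10, 5): covers {N1, N2, N3, N4, N5, N6} → 350
  γ (2, 18): covers {none} → 0
Maximum coverage at β: 350 jobs per month.

β, covering 350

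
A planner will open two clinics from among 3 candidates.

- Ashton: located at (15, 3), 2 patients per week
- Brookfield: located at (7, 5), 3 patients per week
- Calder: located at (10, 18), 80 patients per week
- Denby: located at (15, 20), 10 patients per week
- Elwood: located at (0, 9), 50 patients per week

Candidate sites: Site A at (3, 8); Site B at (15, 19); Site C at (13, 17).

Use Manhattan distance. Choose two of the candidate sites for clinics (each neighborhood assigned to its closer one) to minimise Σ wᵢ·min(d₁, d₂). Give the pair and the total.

Evaluate every pair (each demand assigned to the nearer of the two):
  {Site A, Site C}: total = 623
  {Site A, Site B}: total = 743
  {Site B, Site C}: total = 1466
Best pair: {Site A, Site C} with total 623.

{Site A, Site C}, total 623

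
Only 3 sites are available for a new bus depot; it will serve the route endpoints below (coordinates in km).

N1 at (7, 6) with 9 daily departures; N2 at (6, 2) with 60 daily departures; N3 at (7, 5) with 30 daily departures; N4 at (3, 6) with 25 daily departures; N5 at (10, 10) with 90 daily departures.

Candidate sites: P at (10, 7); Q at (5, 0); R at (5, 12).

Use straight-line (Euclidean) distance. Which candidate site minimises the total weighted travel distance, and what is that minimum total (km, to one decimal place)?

Total weighted distance at each candidate:
  P (10, 7): total = 967.6
  Q (5, 0): total = 1517.0
  R (5, 12): total = 1521.1
Minimum is at P with total 967.6 km.

P, total 967.6 km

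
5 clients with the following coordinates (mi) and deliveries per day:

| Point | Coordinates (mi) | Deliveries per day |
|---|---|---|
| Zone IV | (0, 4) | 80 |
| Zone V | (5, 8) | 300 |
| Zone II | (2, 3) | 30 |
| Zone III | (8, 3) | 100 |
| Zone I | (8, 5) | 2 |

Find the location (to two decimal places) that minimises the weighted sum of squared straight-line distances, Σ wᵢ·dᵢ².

The minimiser of Σwᵢ‖p−pᵢ‖² is the weighted centroid p* = (Σwᵢpᵢ)/(Σwᵢ).
Σwᵢ = 512.
Σwᵢxᵢ = 80·0 + 300·5 + 30·2 + 100·8 + 2·8 = 2376.
Σwᵢyᵢ = 80·4 + 300·8 + 30·3 + 100·3 + 2·5 = 3120.
x* = 2376/512 = 4.64, y* = 3120/512 = 6.09.

(4.64, 6.09)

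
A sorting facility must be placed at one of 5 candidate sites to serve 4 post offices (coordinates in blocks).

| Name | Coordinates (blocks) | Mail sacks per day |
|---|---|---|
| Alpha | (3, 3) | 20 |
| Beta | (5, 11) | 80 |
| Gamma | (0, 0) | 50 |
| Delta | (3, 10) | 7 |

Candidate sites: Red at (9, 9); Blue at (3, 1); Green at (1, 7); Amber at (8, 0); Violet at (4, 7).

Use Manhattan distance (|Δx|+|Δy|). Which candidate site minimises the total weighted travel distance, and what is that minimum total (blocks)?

Violet, total 1078 blocks

Total weighted distance at each candidate:
  Red (9, 9): total = 1669
  Blue (3, 1): total = 1263
  Green (1, 7): total = 1195
  Amber (8, 0): total = 1785
  Violet (4, 7): total = 1078
Minimum is at Violet with total 1078 blocks.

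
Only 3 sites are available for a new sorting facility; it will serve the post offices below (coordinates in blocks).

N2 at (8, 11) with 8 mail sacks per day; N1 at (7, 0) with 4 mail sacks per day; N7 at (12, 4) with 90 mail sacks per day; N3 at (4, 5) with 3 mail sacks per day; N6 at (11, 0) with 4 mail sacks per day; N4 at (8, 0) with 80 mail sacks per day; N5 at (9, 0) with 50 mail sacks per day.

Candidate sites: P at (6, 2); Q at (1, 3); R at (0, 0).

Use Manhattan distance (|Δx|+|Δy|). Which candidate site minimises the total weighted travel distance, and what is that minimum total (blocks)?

Total weighted distance at each candidate:
  P (6, 2): total = 1433
  Q (1, 3): total = 2653
  R (0, 0): total = 2781
Minimum is at P with total 1433 blocks.

P, total 1433 blocks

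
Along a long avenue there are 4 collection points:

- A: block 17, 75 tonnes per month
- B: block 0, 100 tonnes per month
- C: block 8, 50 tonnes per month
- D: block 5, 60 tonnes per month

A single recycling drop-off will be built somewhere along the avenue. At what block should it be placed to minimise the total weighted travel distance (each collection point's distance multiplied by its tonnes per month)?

x = 5

For a sum of weighted absolute distances on a line, the optimum is the weighted median (not the mean). Total weight W = 285; half-weight = 142.5.
Sort by position and accumulate weight:
  block 0 (B, w=100) → cum 100
  block 5 (D, w=60) → cum 160  ≥ 142.5 → median here
  block 8 (C, w=50) → cum 210
  block 17 (A, w=75) → cum 285
Optimal location: block 5.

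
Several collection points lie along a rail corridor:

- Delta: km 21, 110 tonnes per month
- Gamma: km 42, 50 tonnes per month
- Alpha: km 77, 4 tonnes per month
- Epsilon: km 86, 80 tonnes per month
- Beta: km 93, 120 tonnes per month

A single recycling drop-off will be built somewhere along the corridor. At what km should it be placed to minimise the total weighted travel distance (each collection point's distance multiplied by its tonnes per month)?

x = 86

For a sum of weighted absolute distances on a line, the optimum is the weighted median (not the mean). Total weight W = 364; half-weight = 182.
Sort by position and accumulate weight:
  km 21 (Delta, w=110) → cum 110
  km 42 (Gamma, w=50) → cum 160
  km 77 (Alpha, w=4) → cum 164
  km 86 (Epsilon, w=80) → cum 244  ≥ 182 → median here
  km 93 (Beta, w=120) → cum 364
Optimal location: km 86.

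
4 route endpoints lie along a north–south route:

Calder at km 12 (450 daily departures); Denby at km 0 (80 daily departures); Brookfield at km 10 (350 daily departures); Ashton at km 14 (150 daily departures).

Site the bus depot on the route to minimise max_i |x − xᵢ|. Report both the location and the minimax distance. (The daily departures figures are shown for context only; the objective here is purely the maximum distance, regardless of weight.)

location 7, max distance 7

The 1-center on a line is the midpoint of the two extreme points: leftmost at 0, rightmost at 14.
Optimal location = (0 + 14)/2 = 7; maximum distance = (14 − 0)/2 = 7.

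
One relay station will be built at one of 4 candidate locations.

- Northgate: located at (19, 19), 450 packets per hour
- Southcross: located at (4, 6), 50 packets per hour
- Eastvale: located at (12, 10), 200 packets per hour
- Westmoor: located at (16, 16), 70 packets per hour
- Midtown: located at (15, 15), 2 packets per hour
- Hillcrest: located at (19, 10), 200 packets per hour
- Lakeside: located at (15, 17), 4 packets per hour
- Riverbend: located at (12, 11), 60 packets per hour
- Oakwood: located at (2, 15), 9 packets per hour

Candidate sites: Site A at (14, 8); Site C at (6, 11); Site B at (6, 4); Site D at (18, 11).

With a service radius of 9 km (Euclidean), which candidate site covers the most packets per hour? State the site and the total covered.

Coverage radius r = 9 km; a point is covered iff (Δx)²+(Δy)² ≤ 9² = 81.
  Site A (14, 8): covers {Eastvale, Westmoor, Midtown, Hillcrest, Riverbend} → 532
  Site C (6, 11): covers {Southcross, Eastvale, Riverbend, Oakwood} → 319
  Site B (6, 4): covers {Southcross, Eastvale} → 250
  Site D (18, 11): covers {Northgate, Eastvale, Westmoor, Midtown, Hillcrest, Lakeside, Riverbend} → 986
Maximum coverage at Site D: 986 packets per hour.

Site D, covering 986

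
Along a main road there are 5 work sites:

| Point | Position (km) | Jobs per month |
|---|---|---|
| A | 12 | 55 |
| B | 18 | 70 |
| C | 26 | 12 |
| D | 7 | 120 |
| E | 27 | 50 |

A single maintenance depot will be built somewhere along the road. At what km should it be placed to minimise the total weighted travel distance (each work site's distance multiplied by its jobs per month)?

For a sum of weighted absolute distances on a line, the optimum is the weighted median (not the mean). Total weight W = 307; half-weight = 153.5.
Sort by position and accumulate weight:
  km 7 (D, w=120) → cum 120
  km 12 (A, w=55) → cum 175  ≥ 153.5 → median here
  km 18 (B, w=70) → cum 245
  km 26 (C, w=12) → cum 257
  km 27 (E, w=50) → cum 307
Optimal location: km 12.

x = 12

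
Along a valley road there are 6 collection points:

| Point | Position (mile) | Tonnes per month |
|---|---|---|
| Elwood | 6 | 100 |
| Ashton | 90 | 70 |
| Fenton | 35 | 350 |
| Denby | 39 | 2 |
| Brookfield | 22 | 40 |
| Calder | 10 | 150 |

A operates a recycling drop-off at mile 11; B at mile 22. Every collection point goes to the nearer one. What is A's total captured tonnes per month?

250

The indifferent point is the midpoint (11+22)/2 = 16.5; collection points left of it (closer to A at 11) go to A, those right go to B.
  Elwood at 6 (w=100) → A
  Calder at 10 (w=150) → A
  Brookfield at 22 (w=40) → B
  Fenton at 35 (w=350) → B
  Denby at 39 (w=2) → B
  Ashton at 90 (w=70) → B
A captures 250; B captures 462.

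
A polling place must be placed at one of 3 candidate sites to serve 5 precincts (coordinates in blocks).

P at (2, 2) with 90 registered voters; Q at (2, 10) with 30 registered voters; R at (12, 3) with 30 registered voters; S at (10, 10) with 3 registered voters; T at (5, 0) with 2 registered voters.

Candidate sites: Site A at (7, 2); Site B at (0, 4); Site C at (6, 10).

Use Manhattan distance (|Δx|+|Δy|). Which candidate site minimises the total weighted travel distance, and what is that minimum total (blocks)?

Site B, total 1056 blocks

Total weighted distance at each candidate:
  Site A (7, 2): total = 1061
  Site B (0, 4): total = 1056
  Site C (6, 10): total = 1624
Minimum is at Site B with total 1056 blocks.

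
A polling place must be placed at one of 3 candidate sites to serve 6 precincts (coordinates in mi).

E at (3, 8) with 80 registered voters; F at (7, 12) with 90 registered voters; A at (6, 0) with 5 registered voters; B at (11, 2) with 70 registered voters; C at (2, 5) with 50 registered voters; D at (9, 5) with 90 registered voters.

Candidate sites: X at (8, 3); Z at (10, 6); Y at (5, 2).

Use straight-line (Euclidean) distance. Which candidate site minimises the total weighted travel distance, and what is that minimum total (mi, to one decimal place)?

Total weighted distance at each candidate:
  X (8, 3): total = 2137.5
  Z (10, 6): total = 2041.2
  Y (5, 2): total = 2517.1
Minimum is at Z with total 2041.2 mi.

Z, total 2041.2 mi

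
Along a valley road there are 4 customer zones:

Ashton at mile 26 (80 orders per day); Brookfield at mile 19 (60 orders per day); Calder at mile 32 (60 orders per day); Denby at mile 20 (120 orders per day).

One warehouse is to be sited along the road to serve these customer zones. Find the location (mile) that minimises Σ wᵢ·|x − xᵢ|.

For a sum of weighted absolute distances on a line, the optimum is the weighted median (not the mean). Total weight W = 320; half-weight = 160.
Sort by position and accumulate weight:
  mile 19 (Brookfield, w=60) → cum 60
  mile 20 (Denby, w=120) → cum 180  ≥ 160 → median here
  mile 26 (Ashton, w=80) → cum 260
  mile 32 (Calder, w=60) → cum 320
Optimal location: mile 20.

x = 20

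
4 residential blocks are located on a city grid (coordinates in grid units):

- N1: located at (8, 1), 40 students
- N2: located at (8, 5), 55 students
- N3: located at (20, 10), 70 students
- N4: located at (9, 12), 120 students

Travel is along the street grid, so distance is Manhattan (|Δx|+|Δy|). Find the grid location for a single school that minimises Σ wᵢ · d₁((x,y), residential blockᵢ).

(9, 10)

Manhattan distance separates: Σwᵢ(|x−xᵢ|+|y−yᵢ|) = Σwᵢ|x−xᵢ| + Σwᵢ|y−yᵢ|, so x and y are optimised independently as 1-D weighted medians.
Total weight W = 285; half = 142.5.
x-coordinate, sorted with cumulative weight:
  x=8 (N1, w=40) cum 40
  x=8 (N2, w=55) cum 95
  x=9 (N4, w=120) cum 215  ← median
  x=20 (N3, w=70) cum 285
⇒ x* = 9
y-coordinate, sorted with cumulative weight:
  y=1 (N1, w=40) cum 40
  y=5 (N2, w=55) cum 95
  y=10 (N3, w=70) cum 165  ← median
  y=12 (N4, w=120) cum 285
⇒ y* = 10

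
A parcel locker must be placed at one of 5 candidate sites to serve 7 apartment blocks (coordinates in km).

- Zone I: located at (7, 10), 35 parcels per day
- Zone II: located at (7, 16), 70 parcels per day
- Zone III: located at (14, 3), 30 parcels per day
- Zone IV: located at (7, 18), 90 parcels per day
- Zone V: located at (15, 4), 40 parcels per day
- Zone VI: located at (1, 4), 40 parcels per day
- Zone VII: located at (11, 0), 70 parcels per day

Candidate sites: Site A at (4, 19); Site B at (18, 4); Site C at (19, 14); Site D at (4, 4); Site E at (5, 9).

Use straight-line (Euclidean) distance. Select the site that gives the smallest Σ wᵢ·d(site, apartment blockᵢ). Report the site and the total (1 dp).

Total weighted distance at each candidate:
  Site A (4, 19): total = 4253.0
  Site B (18, 4): total = 4668.5
  Site C (19, 14): total = 5178.4
  Site D (4, 4): total = 3815.1
  Site E (5, 9): total = 3202.6
Minimum is at Site E with total 3202.6 km.

Site E, total 3202.6 km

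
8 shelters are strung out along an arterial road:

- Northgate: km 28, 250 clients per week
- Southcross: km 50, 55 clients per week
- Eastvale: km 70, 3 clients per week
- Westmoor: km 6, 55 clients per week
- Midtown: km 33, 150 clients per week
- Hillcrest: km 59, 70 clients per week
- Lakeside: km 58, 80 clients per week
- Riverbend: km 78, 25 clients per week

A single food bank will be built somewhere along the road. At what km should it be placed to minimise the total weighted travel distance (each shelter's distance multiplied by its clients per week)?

For a sum of weighted absolute distances on a line, the optimum is the weighted median (not the mean). Total weight W = 688; half-weight = 344.
Sort by position and accumulate weight:
  km 6 (Westmoor, w=55) → cum 55
  km 28 (Northgate, w=250) → cum 305
  km 33 (Midtown, w=150) → cum 455  ≥ 344 → median here
  km 50 (Southcross, w=55) → cum 510
  km 58 (Lakeside, w=80) → cum 590
  km 59 (Hillcrest, w=70) → cum 660
  km 70 (Eastvale, w=3) → cum 663
  km 78 (Riverbend, w=25) → cum 688
Optimal location: km 33.

x = 33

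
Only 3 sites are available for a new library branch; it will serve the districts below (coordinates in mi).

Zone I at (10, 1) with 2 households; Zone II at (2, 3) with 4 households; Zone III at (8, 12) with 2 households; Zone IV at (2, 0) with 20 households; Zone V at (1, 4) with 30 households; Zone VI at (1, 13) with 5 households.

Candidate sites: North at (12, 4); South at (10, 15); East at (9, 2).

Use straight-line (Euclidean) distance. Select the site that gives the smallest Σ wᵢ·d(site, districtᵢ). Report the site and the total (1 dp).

Total weighted distance at each candidate:
  North (12, 4): total = 681.8
  South (10, 15): total = 905.4
  East (9, 2): total = 512.2
Minimum is at East with total 512.2 mi.

East, total 512.2 mi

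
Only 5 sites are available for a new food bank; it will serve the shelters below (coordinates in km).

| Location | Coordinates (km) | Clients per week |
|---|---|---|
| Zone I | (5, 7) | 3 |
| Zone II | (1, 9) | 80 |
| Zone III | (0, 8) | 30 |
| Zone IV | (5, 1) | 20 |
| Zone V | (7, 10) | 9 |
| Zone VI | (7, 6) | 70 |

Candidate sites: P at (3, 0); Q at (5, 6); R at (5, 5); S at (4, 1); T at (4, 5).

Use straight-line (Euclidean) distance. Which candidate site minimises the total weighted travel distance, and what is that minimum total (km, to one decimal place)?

Q, total 844.8 km

Total weighted distance at each candidate:
  P (3, 0): total = 1662.2
  Q (5, 6): total = 844.8
  R (5, 5): total = 918.5
  S (4, 1): total = 1457.2
  T (4, 5): total = 913.0
Minimum is at Q with total 844.8 km.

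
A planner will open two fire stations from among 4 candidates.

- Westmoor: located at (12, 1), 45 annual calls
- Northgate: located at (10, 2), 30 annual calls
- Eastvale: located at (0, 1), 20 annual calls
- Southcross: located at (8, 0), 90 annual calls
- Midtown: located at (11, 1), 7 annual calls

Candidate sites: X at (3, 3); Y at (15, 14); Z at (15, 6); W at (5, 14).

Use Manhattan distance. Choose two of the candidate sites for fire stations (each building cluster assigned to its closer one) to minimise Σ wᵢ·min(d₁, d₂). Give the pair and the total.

{X, Z}, total 1483

Evaluate every pair (each demand assigned to the nearer of the two):
  {X, Z}: total = 1483
  {X, Y}: total = 1625
  {X, W}: total = 1625
  {Z, W}: total = 2223
  {Y, Z}: total = 2263
  {Y, W}: total = 3239
Best pair: {X, Z} with total 1483.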